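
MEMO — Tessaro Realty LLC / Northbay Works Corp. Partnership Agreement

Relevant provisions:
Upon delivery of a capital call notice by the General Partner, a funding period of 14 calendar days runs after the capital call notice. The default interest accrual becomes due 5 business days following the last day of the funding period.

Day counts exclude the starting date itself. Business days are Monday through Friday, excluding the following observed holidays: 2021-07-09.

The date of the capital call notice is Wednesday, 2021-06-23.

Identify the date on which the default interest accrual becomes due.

Adding 14 calendar days to 2021-06-23 gives 2021-07-07, which is the last day of the funding period.
The date on which the default interest accrual becomes due: 5 business days after Wednesday, 2021-07-07, skipping weekends and the listed holiday on Jul 9 — Jul 8, Jul 12, Jul 13, Jul 14, Jul 15 — lands on Thursday, 2021-07-15.

2021-07-15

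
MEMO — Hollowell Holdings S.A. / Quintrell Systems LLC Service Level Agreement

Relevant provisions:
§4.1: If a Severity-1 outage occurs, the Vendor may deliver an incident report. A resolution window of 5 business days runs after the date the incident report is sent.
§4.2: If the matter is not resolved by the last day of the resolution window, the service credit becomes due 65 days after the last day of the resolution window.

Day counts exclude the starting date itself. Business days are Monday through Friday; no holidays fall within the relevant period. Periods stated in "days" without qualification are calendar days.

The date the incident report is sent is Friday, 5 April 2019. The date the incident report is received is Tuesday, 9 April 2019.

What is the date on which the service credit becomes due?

The last day of the resolution window: 5 business days after Friday, 5 April 2019, skipping weekends — Apr 8, Apr 9, Apr 10, Apr 11, Apr 12 — lands on Friday, 12 April 2019.
Adding 65 calendar days to 12 April 2019 gives 16 June 2019, which is the date on which the service credit becomes due.

16 June 2019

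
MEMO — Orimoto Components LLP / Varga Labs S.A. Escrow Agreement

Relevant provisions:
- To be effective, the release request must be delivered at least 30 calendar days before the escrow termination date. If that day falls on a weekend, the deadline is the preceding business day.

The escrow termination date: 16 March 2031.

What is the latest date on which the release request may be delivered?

16 March 2031 minus 30 days is 14 February 2031. That is a Friday, so no adjustment is needed.

14 February 2031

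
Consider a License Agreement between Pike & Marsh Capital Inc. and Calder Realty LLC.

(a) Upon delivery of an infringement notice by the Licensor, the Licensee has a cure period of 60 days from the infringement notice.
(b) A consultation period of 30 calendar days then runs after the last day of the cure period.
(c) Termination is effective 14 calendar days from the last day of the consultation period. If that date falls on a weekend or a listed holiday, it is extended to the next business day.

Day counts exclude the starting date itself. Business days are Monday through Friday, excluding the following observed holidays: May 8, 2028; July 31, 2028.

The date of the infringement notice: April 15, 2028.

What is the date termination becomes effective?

July 28, 2028

The last day of the cure period: April 15, 2028 + 60 days = June 14, 2028.
The last day of the consultation period: 30 calendar days after June 14, 2028 is July 14, 2028.
The date termination becomes effective: 14 calendar days after July 14, 2028 is July 28, 2028. July 28, 2028 is a Friday and is not a listed holiday, so no roll-forward applies.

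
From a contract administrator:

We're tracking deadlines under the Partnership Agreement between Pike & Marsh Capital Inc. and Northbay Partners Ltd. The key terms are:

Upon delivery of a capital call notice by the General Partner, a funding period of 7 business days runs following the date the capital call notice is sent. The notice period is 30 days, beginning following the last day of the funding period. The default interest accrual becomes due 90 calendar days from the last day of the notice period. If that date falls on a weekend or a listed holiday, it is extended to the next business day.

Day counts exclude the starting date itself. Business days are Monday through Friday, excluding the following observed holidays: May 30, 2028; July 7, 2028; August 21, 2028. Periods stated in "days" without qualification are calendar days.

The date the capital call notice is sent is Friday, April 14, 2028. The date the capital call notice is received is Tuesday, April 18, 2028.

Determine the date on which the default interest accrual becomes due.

August 23, 2028

The last day of the funding period: counting 7 business days from Friday, April 14, 2028 (Apr 17, Apr 18, Apr 19, Apr 20, Apr 21, Apr 24, Apr 25, skipping weekends) reaches Tuesday, April 25, 2028.
The last day of the notice period: 30 calendar days after April 25, 2028 is May 25, 2028.
The date on which the default interest accrual becomes due: May 25, 2028 + 90 days = August 23, 2028. August 23, 2028 is a Wednesday and is not a listed holiday, so no roll-forward applies.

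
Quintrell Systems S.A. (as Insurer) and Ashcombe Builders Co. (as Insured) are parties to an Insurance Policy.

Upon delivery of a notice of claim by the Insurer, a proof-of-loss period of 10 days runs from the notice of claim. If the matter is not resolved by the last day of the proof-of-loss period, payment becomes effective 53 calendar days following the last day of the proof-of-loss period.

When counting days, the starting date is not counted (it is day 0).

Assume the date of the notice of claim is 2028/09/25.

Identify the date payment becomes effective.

2028/11/27

Adding 10 calendar days to 2028/09/25 gives 2028/10/05, which is the last day of the proof-of-loss period.
The date payment becomes effective: 2028/10/05 + 53 days = 2028/11/27.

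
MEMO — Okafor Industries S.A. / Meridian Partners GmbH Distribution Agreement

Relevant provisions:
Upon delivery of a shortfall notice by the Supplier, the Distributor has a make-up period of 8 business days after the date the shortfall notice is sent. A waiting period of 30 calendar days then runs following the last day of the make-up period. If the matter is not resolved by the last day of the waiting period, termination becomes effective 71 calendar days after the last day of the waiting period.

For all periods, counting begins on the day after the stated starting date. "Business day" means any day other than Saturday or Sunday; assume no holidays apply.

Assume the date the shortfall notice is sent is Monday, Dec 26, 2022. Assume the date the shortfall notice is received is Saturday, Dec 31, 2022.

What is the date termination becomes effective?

The last day of the make-up period: 8 business days after Monday, Dec 26, 2022, skipping weekends — Dec 27, Dec 28, Dec 29, Dec 30, Jan 2, Jan 3, Jan 4, Jan 5 — lands on Thursday, Jan 5, 2023.
The last day of the waiting period: Jan 5, 2023 + 30 days = Feb 4, 2023.
The date termination becomes effective: Feb 4, 2023 + 71 days = Apr 16, 2023.

Apr 16, 2023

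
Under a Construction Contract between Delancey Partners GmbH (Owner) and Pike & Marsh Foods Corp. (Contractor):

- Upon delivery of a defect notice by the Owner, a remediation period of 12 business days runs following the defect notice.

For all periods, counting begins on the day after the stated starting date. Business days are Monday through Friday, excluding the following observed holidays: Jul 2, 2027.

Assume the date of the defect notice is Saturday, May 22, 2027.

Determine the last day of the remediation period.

Jun 8, 2027

The last day of the remediation period: counting 12 business days from Saturday, May 22, 2027 (May 24, May 25, May 26, May 27, …, Jun 4, Jun 7, Jun 8, skipping weekends) reaches Tuesday, Jun 8, 2027.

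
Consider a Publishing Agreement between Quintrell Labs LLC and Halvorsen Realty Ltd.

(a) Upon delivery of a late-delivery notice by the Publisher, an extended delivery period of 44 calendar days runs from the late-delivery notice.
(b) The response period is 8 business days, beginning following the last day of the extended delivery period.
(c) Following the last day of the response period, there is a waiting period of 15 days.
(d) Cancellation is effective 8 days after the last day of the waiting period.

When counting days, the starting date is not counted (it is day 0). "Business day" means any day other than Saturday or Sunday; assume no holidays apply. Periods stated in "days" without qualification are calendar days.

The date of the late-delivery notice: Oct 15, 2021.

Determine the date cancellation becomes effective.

Adding 44 calendar days to Oct 15, 2021 gives Nov 28, 2021, which is the last day of the extended delivery period.
From Sunday, Nov 28, 2021, 8 business days (Nov 29, Nov 30, Dec 1, Dec 2, Dec 3, Dec 6, Dec 7, Dec 8, skipping weekends) brings us to Wednesday, Dec 8, 2021, which is the last day of the response period.
The last day of the waiting period: 15 calendar days after Dec 8, 2021 is Dec 23, 2021.
Adding 8 calendar days to Dec 23, 2021 gives Dec 31, 2021, which is the date cancellation becomes effective.

Dec 31, 2021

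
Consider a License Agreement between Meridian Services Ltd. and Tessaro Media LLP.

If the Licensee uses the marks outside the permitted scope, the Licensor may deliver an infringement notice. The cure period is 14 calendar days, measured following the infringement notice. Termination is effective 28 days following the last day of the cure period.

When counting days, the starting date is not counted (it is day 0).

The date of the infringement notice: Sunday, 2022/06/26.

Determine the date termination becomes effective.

2022/08/07

The last day of the cure period: 14 calendar days after 2022/06/26 is 2022/07/10.
Adding 28 calendar days to 2022/07/10 gives 2022/08/07, which is the date termination becomes effective.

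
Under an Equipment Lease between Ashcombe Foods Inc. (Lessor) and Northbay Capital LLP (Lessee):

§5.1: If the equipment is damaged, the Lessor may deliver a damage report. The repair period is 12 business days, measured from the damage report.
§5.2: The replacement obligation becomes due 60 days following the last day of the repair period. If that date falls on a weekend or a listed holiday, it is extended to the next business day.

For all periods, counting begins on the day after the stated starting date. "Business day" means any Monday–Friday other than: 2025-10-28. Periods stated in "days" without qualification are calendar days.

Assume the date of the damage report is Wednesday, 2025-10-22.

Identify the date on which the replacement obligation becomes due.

The last day of the repair period: 12 business days after Wednesday, 2025-10-22, skipping weekends and the listed holiday on Oct 28 — Oct 23, Oct 24, Oct 27, Oct 29, …, Nov 6, Nov 7, Nov 10 — lands on Monday, 2025-11-10.
The date on which the replacement obligation becomes due: 2025-11-10 + 60 days = 2026-01-09. 2026-01-09 is a Friday and is not a listed holiday, so no roll-forward applies.

2026-01-09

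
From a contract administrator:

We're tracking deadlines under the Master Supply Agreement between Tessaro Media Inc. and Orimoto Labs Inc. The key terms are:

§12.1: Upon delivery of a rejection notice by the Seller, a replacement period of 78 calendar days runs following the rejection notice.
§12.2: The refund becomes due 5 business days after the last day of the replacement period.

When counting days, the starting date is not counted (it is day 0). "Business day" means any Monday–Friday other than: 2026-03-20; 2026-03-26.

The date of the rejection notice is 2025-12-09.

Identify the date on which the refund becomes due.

The last day of the replacement period: 2025-12-09 + 78 days = 2026-02-25.
From Wednesday, 2026-02-25, 5 business days (Feb 26, Feb 27, Mar 2, Mar 3, Mar 4, skipping weekends) brings us to Wednesday, 2026-03-04, which is the date on which the refund becomes due.

2026-03-04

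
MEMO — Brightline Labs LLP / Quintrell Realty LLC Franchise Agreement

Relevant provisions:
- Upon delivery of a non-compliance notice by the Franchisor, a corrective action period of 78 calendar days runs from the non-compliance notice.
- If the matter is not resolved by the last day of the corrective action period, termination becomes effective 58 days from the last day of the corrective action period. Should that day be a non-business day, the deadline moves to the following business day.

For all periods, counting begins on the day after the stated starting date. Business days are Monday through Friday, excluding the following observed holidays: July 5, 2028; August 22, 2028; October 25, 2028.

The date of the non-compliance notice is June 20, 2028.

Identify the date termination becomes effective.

November 3, 2028

The last day of the corrective action period: 78 calendar days after June 20, 2028 is September 6, 2028.
The date termination becomes effective: 58 calendar days after September 6, 2028 is November 3, 2028. November 3, 2028 is a Friday and is not a listed holiday, so no roll-forward applies.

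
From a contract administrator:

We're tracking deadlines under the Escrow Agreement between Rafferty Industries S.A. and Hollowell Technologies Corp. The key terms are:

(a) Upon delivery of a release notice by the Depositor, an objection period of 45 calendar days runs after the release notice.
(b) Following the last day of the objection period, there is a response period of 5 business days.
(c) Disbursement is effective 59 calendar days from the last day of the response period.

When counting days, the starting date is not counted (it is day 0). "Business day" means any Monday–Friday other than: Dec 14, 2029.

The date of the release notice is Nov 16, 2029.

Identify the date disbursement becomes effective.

The last day of the objection period: Nov 16, 2029 + 45 days = Dec 31, 2029.
From Monday, Dec 31, 2029, 5 business days (Jan 1, Jan 2, Jan 3, Jan 4, Jan 7, skipping weekends) brings us to Monday, Jan 7, 2030, which is the last day of the response period.
Adding 59 calendar days to Jan 7, 2030 gives Mar 7, 2030, which is the date disbursement becomes effective.

Mar 7, 2030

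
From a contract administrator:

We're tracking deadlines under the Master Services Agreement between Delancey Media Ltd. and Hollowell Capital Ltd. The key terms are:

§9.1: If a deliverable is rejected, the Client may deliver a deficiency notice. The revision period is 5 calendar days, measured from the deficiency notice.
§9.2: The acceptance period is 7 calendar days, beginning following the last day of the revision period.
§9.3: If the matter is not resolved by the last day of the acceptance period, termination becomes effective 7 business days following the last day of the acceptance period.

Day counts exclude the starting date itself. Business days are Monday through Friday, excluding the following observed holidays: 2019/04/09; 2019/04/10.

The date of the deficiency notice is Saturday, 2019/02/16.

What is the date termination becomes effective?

2019/03/11

The last day of the revision period: 2019/02/16 + 5 days = 2019/02/21.
The last day of the acceptance period: 2019/02/21 + 7 days = 2019/02/28.
From Thursday, 2019/02/28, 7 business days (Mar 1, Mar 4, Mar 5, Mar 6, Mar 7, Mar 8, Mar 11, skipping weekends) brings us to Monday, 2019/03/11, which is the date termination becomes effective.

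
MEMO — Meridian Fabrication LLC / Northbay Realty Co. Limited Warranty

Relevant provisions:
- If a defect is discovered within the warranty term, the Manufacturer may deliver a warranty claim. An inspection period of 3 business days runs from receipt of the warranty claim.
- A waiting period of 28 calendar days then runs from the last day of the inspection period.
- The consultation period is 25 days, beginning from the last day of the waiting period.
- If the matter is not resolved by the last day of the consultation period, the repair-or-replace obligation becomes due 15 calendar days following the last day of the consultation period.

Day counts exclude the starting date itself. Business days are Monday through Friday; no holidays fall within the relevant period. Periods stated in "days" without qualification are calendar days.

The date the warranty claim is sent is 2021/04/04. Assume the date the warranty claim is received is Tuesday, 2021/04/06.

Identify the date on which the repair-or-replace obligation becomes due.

2021/06/16

The last day of the inspection period: 3 business days after Tuesday, 2021/04/06, skipping weekends — Apr 7, Apr 8, Apr 9 — lands on Friday, 2021/04/09.
The last day of the waiting period: 2021/04/09 + 28 days = 2021/05/07.
The last day of the consultation period: 25 calendar days after 2021/05/07 is 2021/06/01.
Adding 15 calendar days to 2021/06/01 gives 2021/06/16, which is the date on which the repair-or-replace obligation becomes due.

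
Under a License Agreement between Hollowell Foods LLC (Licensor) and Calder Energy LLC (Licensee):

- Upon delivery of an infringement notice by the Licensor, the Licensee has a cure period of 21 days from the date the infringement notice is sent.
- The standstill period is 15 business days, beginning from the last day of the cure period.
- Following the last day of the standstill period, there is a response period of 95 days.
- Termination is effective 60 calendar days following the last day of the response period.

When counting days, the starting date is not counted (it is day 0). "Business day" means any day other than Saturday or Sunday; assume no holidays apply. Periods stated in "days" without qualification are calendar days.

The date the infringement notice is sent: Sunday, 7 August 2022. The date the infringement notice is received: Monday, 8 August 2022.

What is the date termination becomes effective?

18 February 2023

The last day of the cure period: 7 August 2022 + 21 days = 28 August 2022.
The last day of the standstill period: counting 15 business days from Sunday, 28 August 2022 (Aug 29, Aug 30, Aug 31, Sep 1, …, Sep 14, Sep 15, Sep 16, skipping weekends) reaches Friday, 16 September 2022.
Adding 95 calendar days to 16 September 2022 gives 20 December 2022, which is the last day of the response period.
The date termination becomes effective: 60 calendar days after 20 December 2022 is 18 February 2023.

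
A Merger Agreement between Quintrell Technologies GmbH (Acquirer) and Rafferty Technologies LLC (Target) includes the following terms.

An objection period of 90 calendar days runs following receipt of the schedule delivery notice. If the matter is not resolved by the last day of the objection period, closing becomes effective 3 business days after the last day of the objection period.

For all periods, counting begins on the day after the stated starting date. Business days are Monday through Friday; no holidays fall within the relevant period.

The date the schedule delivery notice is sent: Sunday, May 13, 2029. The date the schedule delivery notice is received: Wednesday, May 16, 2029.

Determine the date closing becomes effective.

The last day of the objection period: May 16, 2029 + 90 days = Aug 14, 2029.
The date closing becomes effective: counting 3 business days from Tuesday, Aug 14, 2029 (Aug 15, Aug 16, Aug 17, skipping weekends) reaches Friday, Aug 17, 2029.

Aug 17, 2029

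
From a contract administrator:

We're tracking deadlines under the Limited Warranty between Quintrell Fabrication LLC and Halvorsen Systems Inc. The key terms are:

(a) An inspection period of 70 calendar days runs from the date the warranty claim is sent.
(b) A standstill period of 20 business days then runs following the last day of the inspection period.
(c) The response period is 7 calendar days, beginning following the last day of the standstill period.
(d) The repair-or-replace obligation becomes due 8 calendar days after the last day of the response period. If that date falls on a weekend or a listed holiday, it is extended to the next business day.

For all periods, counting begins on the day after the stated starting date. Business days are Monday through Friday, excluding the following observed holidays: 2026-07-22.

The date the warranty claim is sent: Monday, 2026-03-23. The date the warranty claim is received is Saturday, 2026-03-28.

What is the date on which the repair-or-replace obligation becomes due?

2026-07-14

The last day of the inspection period: 2026-03-23 + 70 days = 2026-06-01.
The last day of the standstill period: counting 20 business days from Monday, 2026-06-01 (Jun 2, Jun 3, Jun 4, Jun 5, …, Jun 25, Jun 26, Jun 29, skipping weekends) reaches Monday, 2026-06-29.
The last day of the response period: 2026-06-29 + 7 days = 2026-07-06.
The date on which the repair-or-replace obligation becomes due: 2026-07-06 + 8 days = 2026-07-14. 2026-07-14 is a Tuesday and is not a listed holiday, so no roll-forward applies.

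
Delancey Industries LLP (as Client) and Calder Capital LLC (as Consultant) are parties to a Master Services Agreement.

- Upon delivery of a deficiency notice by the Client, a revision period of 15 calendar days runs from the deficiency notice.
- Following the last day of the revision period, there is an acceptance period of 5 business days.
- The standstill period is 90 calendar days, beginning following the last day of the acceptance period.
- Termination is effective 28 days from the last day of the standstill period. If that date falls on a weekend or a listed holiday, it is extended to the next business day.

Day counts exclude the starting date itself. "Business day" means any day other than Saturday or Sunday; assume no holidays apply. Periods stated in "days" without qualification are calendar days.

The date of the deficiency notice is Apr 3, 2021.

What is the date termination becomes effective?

The last day of the revision period: 15 calendar days after Apr 3, 2021 is Apr 18, 2021.
The last day of the acceptance period: 5 business days after Sunday, Apr 18, 2021, skipping weekends — Apr 19, Apr 20, Apr 21, Apr 22, Apr 23 — lands on Friday, Apr 23, 2021.
The last day of the standstill period: 90 calendar days after Apr 23, 2021 is Jul 22, 2021.
Adding 28 calendar days to Jul 22, 2021 gives Aug 19, 2021, which is the date termination becomes effective. Aug 19, 2021 is a Thursday, so no roll-forward applies.

Aug 19, 2021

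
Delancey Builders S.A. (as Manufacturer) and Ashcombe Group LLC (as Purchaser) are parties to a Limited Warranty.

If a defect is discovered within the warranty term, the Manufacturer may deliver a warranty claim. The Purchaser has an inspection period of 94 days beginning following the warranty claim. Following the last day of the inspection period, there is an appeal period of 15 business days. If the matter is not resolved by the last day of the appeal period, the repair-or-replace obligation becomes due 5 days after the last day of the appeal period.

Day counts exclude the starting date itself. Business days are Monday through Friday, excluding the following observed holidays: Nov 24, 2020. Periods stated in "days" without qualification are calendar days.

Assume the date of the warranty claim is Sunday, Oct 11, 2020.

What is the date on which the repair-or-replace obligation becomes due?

Adding 94 calendar days to Oct 11, 2020 gives Jan 13, 2021, which is the last day of the inspection period.
The last day of the appeal period: 15 business days after Wednesday, Jan 13, 2021, skipping weekends — Jan 14, Jan 15, Jan 18, Jan 19, …, Feb 1, Feb 2, Feb 3 — lands on Wednesday, Feb 3, 2021.
The date on which the repair-or-replace obligation becomes due: Feb 3, 2021 + 5 days = Feb 8, 2021.

Feb 8, 2021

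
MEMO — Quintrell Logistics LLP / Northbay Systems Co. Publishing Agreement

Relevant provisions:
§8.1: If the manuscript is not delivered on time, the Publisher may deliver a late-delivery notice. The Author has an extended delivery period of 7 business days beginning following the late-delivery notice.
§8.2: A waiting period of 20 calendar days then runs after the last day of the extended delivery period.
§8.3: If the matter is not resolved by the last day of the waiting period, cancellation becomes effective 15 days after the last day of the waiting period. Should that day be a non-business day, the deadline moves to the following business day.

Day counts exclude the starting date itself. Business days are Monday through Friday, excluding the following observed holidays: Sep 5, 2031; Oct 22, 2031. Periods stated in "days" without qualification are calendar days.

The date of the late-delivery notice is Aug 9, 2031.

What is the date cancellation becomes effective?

From Saturday, Aug 9, 2031, 7 business days (Aug 11, Aug 12, Aug 13, Aug 14, Aug 15, Aug 18, Aug 19, skipping weekends) brings us to Tuesday, Aug 19, 2031, which is the last day of the extended delivery period.
The last day of the waiting period: Aug 19, 2031 + 20 days = Sep 8, 2031.
The date cancellation becomes effective: Sep 8, 2031 + 15 days = Sep 23, 2031. Sep 23, 2031 is a Tuesday and is not a listed holiday, so no roll-forward applies.

Sep 23, 2031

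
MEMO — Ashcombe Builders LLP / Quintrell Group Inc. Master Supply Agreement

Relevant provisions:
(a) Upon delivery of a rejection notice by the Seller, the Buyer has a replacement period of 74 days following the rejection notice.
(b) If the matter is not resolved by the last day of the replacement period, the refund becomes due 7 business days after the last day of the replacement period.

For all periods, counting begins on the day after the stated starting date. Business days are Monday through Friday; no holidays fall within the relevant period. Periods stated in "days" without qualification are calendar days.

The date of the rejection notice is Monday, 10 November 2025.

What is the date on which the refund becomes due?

The last day of the replacement period: 74 calendar days after 10 November 2025 is 23 January 2026.
The date on which the refund becomes due: counting 7 business days from Friday, 23 January 2026 (Jan 26, Jan 27, Jan 28, Jan 29, Jan 30, Feb 2, Feb 3, skipping weekends) reaches Tuesday, 3 February 2026.

3 February 2026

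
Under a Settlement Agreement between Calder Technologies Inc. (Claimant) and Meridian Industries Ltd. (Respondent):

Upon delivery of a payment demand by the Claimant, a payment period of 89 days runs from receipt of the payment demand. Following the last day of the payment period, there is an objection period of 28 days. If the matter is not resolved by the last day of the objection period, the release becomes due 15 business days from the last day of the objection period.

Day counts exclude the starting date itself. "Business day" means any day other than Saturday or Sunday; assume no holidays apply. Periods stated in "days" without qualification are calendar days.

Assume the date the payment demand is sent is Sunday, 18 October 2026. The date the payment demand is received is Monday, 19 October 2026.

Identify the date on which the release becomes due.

The last day of the payment period: 19 October 2026 + 89 days = 16 January 2027.
The last day of the objection period: 16 January 2027 + 28 days = 13 February 2027.
The date on which the release becomes due: 15 business days after Saturday, 13 February 2027, skipping weekends — Feb 15, Feb 16, Feb 17, Feb 18, …, Mar 3, Mar 4, Mar 5 — lands on Friday, 5 March 2027.

5 March 2027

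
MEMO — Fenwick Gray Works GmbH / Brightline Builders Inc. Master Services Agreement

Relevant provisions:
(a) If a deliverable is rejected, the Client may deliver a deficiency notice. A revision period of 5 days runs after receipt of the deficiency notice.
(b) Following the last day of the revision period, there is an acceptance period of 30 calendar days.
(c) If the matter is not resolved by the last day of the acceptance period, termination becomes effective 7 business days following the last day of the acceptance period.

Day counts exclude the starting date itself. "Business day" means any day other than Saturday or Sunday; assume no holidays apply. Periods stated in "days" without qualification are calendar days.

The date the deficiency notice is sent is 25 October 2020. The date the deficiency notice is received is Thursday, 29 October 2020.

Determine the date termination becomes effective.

The last day of the revision period: 5 calendar days after 29 October 2020 is 3 November 2020.
The last day of the acceptance period: 30 calendar days after 3 November 2020 is 3 December 2020.
The date termination becomes effective: 7 business days after Thursday, 3 December 2020, skipping weekends — Dec 4, Dec 7, Dec 8, Dec 9, Dec 10, Dec 11, Dec 14 — lands on Monday, 14 December 2020.

14 December 2020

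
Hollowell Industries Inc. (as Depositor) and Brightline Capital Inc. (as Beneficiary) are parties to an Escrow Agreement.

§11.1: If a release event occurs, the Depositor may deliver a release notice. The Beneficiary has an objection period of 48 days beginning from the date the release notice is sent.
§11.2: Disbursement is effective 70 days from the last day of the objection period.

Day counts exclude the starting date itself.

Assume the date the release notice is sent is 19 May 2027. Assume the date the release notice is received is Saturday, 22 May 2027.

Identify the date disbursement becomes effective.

14 September 2027

Adding 48 calendar days to 19 May 2027 gives 6 July 2027, which is the last day of the objection period.
The date disbursement becomes effective: 70 calendar days after 6 July 2027 is 14 September 2027.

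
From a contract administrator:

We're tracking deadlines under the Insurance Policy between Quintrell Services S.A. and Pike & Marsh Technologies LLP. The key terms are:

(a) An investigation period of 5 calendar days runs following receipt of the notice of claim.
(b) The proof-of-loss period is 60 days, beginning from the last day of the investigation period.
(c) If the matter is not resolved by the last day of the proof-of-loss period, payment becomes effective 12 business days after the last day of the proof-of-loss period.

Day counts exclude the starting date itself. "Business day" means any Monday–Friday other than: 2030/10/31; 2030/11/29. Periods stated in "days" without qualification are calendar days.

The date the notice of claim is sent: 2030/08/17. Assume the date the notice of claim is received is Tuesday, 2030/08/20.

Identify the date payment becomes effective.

The last day of the investigation period: 2030/08/20 + 5 days = 2030/08/25.
The last day of the proof-of-loss period: 60 calendar days after 2030/08/25 is 2030/10/24.
From Thursday, 2030/10/24, 12 business days (Oct 25, Oct 28, Oct 29, Oct 30, …, Nov 8, Nov 11, Nov 12, skipping weekends and the listed holiday on Oct 31) brings us to Tuesday, 2030/11/12, which is the date payment becomes effective.

2030/11/12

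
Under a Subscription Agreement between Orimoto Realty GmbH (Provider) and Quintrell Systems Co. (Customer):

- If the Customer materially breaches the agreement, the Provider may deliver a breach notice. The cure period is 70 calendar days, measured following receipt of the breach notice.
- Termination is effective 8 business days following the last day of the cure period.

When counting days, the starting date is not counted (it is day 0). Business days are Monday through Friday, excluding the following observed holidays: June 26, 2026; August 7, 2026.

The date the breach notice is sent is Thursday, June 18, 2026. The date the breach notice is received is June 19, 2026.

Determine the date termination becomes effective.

September 9, 2026

The last day of the cure period: 70 calendar days after June 19, 2026 is August 28, 2026.
From Friday, August 28, 2026, 8 business days (Aug 31, Sep 1, Sep 2, Sep 3, Sep 4, Sep 7, Sep 8, Sep 9, skipping weekends) brings us to Wednesday, September 9, 2026, which is the date termination becomes effective.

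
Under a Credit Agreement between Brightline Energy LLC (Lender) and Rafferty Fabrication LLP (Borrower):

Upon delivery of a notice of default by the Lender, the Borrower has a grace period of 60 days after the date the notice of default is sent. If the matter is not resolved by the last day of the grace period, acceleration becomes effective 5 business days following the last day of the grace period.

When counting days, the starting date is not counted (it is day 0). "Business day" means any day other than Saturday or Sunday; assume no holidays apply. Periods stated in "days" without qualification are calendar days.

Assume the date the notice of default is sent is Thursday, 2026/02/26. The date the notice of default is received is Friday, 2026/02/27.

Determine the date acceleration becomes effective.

2026/05/04

The last day of the grace period: 2026/02/26 + 60 days = 2026/04/27.
From Monday, 2026/04/27, 5 business days (Apr 28, Apr 29, Apr 30, May 1, May 4, skipping weekends) brings us to Monday, 2026/05/04, which is the date acceleration becomes effective.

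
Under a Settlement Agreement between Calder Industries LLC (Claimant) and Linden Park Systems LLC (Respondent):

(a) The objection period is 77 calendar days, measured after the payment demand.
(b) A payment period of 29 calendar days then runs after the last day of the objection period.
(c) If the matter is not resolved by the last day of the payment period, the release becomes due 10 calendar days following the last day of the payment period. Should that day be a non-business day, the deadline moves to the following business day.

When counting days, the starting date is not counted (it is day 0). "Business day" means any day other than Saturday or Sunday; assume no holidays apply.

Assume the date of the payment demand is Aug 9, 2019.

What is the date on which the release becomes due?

Adding 77 calendar days to Aug 9, 2019 gives Oct 25, 2019, which is the last day of the objection period.
The last day of the payment period: 29 calendar days after Oct 25, 2019 is Nov 23, 2019.
The date on which the release becomes due: Nov 23, 2019 + 10 days = Dec 3, 2019. Dec 3, 2019 is a Tuesday, so no roll-forward applies.

Dec 3, 2019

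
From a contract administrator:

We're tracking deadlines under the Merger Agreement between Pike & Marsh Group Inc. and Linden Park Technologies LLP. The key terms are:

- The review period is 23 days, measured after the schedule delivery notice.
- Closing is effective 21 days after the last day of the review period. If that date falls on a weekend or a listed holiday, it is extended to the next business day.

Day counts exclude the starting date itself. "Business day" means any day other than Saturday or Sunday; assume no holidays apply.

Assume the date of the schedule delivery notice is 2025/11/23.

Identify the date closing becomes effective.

Adding 23 calendar days to 2025/11/23 gives 2025/12/16, which is the last day of the review period.
Adding 21 calendar days to 2025/12/16 gives 2026/01/06, which is the date closing becomes effective. 2026/01/06 is a Tuesday, so no roll-forward applies.

2026/01/06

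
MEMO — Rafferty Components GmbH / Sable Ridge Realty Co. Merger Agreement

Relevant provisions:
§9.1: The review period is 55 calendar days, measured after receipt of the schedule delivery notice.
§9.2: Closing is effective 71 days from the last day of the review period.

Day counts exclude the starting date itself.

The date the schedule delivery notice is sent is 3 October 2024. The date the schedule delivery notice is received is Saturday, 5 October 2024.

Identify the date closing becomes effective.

The last day of the review period: 55 calendar days after 5 October 2024 is 29 November 2024.
Adding 71 calendar days to 29 November 2024 gives 8 February 2025, which is the date closing becomes effective.

8 February 2025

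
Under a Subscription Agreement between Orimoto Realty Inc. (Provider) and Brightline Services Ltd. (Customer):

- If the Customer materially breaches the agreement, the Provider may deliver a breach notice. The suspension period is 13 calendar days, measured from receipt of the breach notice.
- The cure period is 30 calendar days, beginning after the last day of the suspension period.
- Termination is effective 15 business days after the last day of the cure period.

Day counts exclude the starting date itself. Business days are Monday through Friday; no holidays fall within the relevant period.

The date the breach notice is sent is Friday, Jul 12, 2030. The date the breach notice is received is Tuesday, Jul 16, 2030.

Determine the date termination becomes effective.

Sep 18, 2030

The last day of the suspension period: Jul 16, 2030 + 13 days = Jul 29, 2030.
Adding 30 calendar days to Jul 29, 2030 gives Aug 28, 2030, which is the last day of the cure period.
From Wednesday, Aug 28, 2030, 15 business days (Aug 29, Aug 30, Sep 2, Sep 3, …, Sep 16, Sep 17, Sep 18, skipping weekends) brings us to Wednesday, Sep 18, 2030, which is the date termination becomes effective.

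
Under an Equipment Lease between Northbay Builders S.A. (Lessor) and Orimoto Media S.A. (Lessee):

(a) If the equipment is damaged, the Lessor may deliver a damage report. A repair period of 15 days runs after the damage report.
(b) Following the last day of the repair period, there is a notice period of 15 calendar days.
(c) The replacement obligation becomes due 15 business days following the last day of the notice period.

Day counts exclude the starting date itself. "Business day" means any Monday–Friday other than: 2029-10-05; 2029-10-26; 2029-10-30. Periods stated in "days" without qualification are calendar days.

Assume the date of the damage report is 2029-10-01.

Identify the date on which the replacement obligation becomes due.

2029-11-21

The last day of the repair period: 2029-10-01 + 15 days = 2029-10-16.
Adding 15 calendar days to 2029-10-16 gives 2029-10-31, which is the last day of the notice period.
The date on which the replacement obligation becomes due: 15 business days after Wednesday, 2029-10-31, skipping weekends — Nov 1, Nov 2, Nov 5, Nov 6, …, Nov 19, Nov 20, Nov 21 — lands on Wednesday, 2029-11-21.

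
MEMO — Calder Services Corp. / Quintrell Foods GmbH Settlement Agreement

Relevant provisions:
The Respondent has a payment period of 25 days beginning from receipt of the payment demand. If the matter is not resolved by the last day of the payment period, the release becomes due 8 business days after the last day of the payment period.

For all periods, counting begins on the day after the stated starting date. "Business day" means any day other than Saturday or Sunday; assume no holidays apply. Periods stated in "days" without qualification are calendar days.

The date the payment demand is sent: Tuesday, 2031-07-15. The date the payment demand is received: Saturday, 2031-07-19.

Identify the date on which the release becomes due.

The last day of the payment period: 25 calendar days after 2031-07-19 is 2031-08-13.
The date on which the release becomes due: 8 business days after Wednesday, 2031-08-13, skipping weekends — Aug 14, Aug 15, Aug 18, Aug 19, Aug 20, Aug 21, Aug 22, Aug 25 — lands on Monday, 2031-08-25.

2031-08-25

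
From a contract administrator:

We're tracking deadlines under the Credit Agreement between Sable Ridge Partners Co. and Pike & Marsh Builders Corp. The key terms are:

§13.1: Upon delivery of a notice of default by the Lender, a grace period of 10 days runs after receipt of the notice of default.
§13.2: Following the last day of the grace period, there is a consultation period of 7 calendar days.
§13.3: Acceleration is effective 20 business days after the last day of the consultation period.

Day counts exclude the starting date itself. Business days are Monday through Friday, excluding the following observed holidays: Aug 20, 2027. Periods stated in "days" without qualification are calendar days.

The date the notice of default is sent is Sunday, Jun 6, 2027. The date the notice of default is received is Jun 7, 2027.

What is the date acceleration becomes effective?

Jul 22, 2027

The last day of the grace period: Jun 7, 2027 + 10 days = Jun 17, 2027.
The last day of the consultation period: 7 calendar days after Jun 17, 2027 is Jun 24, 2027.
The date acceleration becomes effective: counting 20 business days from Thursday, Jun 24, 2027 (Jun 25, Jun 28, Jun 29, Jun 30, …, Jul 20, Jul 21, Jul 22, skipping weekends) reaches Thursday, Jul 22, 2027.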